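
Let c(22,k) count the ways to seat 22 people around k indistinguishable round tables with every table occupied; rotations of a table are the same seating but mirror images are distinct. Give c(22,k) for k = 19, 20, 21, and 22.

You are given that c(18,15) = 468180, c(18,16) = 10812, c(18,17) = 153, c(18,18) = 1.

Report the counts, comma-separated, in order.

1689765, 25025, 231, 1

[19] T[19,16]:18*10812+468180=662796 · T[19,17]:18*153+10812=13566 · T[19,18]:18*1+153=171 · T[19,19]:18*0+1=1
[20] T[20,17]:19*13566+662796=920550 · T[20,18]:19*171+13566=16815 · T[20,19]:19*1+171=190 · T[20,20]:19*0+1=1
[21] T[21,18]:20*16815+920550=1256850 · T[21,19]:20*190+16815=20615 · T[21,20]:20*1+190=210 · T[21,21]:20*0+1=1
[22] T[22,19]:21*20615+1256850=1689765 · T[22,20]:21*210+20615=25025 · T[22,21]:21*1+210=231 · T[22,22]:21*0+1=1
Read c(22,19) = 1689765, c(22,20) = 25025, c(22,21) = 231, c(22,22) = 1.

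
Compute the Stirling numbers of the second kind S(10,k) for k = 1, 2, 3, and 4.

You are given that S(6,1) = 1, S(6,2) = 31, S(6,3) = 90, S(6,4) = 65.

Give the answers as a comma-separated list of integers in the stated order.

[7] T[7,1]:1*1+0=1 · T[7,2]:2*31+1=63 · T[7,3]:3*90+31=301 · T[7,4]:4*65+90=350
[8] T[8,1]:1*1+0=1 · T[8,2]:2*63+1=127 · T[8,3]:3*301+63=966 · T[8,4]:4*350+301=1701
[9] T[9,1]:1*1+0=1 · T[9,2]:2*127+1=255 · T[9,3]:3*966+127=3025 · T[9,4]:4*1701+966=7770
[10] T[10,1]:1*1+0=1 · T[10,2]:2*255+1=511 · T[10,3]:3*3025+255=9330 · T[10,4]:4*7770+3025=34105
Read S(10,1) = 1, S(10,2) = 511, S(10,3) = 9330, S(10,4) = 34105.

1, 511, 9330, 34105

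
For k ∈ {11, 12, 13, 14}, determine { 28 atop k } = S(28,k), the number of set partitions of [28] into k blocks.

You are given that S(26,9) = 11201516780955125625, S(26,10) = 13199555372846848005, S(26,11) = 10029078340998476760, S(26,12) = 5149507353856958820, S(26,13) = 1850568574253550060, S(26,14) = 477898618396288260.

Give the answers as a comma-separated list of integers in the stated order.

@27  (27,10):13199555372846848005·10+11201516780955125625→143197070509423605675, (27,11):10029078340998476760·11+13199555372846848005→123519417123830092365, (27,12):5149507353856958820·12+10029078340998476760→71823166587281982600, (27,13):1850568574253550060·13+5149507353856958820→29206898819153109600, (27,14):477898618396288260·14+1850568574253550060→8541149231801585700
@28  (28,11):123519417123830092365·11+143197070509423605675→1501910658871554621690, (28,12):71823166587281982600·12+123519417123830092365→985397416171213883565, (28,13):29206898819153109600·13+71823166587281982600→451512851236272407400, (28,14):8541149231801585700·14+29206898819153109600→148782988064375309400
Read S(28,11) = 1501910658871554621690, S(28,12) = 985397416171213883565, S(28,13) = 451512851236272407400, S(28,14) = 148782988064375309400.

1501910658871554621690, 985397416171213883565, 451512851236272407400, 148782988064375309400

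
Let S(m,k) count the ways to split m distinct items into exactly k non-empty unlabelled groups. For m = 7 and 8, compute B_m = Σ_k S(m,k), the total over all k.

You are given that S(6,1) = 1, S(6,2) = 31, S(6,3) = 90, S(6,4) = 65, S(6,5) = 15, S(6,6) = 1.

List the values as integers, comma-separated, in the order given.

[7] T[7,1]:1*1+0=1 · T[7,2]:2*31+1=63 · T[7,3]:3*90+31=301 · T[7,4]:4*65+90=350 · T[7,5]:5*15+65=140 · T[7,6]:6*1+15=21 · T[7,7]:7*0+1=1
[8] T[8,1]:1*1+0=1 · T[8,2]:2*63+1=127 · T[8,3]:3*301+63=966 · T[8,4]:4*350+301=1701 · T[8,5]:5*140+350=1050 · T[8,6]:6*21+140=266 · T[8,7]:7*1+21=28 · T[8,8]:8*0+1=1
B_7 = ΣS(7,k) = 1+63+301+350+140+21+1 = 877
B_8 = ΣS(8,k) = 1+127+966+1701+1050+266+28+1 = 4140

877, 4140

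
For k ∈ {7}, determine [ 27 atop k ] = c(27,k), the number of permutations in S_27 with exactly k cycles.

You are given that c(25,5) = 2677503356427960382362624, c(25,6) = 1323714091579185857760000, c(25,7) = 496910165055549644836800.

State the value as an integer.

row 26: T[26][6]=25·1323714091579185857760000+2677503356427960382362624=35770355645907606826362624  T[26][7]=25·496910165055549644836800+1323714091579185857760000=13746468217967926978680000
row 27: T[27][7]=26·13746468217967926978680000+35770355645907606826362624=393178529313073708272042624
Read c(27,7) = 393178529313073708272042624.

393178529313073708272042624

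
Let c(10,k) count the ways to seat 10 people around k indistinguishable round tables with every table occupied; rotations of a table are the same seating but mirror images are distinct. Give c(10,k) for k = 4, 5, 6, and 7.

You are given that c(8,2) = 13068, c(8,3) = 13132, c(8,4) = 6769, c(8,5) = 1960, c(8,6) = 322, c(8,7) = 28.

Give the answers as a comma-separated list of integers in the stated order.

r9: T_9,3=8×13132+13068=118124; T_9,4=8×6769+13132=67284; T_9,5=8×1960+6769=22449; T_9,6=8×322+1960=4536; T_9,7=8×28+322=546
r10: T_10,4=9×67284+118124=723680; T_10,5=9×22449+67284=269325; T_10,6=9×4536+22449=63273; T_10,7=9×546+4536=9450
Read c(10,4) = 723680, c(10,5) = 269325, c(10,6) = 63273, c(10,7) = 9450.

723680, 269325, 63273, 9450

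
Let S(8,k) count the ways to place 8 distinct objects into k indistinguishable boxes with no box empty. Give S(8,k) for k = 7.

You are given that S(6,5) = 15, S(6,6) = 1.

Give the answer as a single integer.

28

[7] T[7,6]:6*1+15=21 · T[7,7]:7*0+1=1
[8] T[8,7]:7*1+21=28
Read S(8,7) = 28.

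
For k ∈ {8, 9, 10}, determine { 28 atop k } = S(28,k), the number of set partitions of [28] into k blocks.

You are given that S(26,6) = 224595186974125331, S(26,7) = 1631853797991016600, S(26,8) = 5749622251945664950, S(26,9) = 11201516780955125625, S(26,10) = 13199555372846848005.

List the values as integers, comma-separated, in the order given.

r27: T_27,7=7×1631853797991016600+224595186974125331=11647571772911241531; T_27,8=8×5749622251945664950+1631853797991016600=47628831813556336200; T_27,9=9×11201516780955125625+5749622251945664950=106563273280541795575; T_27,10=10×13199555372846848005+11201516780955125625=143197070509423605675
r28: T_28,8=8×47628831813556336200+11647571772911241531=392678226281361931131; T_28,9=9×106563273280541795575+47628831813556336200=1006698291338432496375; T_28,10=10×143197070509423605675+106563273280541795575=1538533978374777852325
Read S(28,8) = 392678226281361931131, S(28,9) = 1006698291338432496375, S(28,10) = 1538533978374777852325.

392678226281361931131, 1006698291338432496375, 1538533978374777852325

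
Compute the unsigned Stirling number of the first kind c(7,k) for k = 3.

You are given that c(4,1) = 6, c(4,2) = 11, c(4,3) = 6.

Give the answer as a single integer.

1624

r5: T_5,1=4×6+0=24; T_5,2=4×11+6=50; T_5,3=4×6+11=35
r6: T_6,2=5×50+24=274; T_6,3=5×35+50=225
r7: T_7,3=6×225+274=1624
Read c(7,3) = 1624.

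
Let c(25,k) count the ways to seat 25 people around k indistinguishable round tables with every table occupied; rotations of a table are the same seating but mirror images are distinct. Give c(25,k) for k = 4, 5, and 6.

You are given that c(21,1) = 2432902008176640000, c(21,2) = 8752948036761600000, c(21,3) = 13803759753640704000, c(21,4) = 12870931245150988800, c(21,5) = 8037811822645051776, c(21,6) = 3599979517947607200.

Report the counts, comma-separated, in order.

3936561409138663118131200, 2677503356427960382362624, 1323714091579185857760000

@22  (22,1):2432902008176640000·21+0→51090942171709440000, (22,2):8752948036761600000·21+2432902008176640000→186244810780170240000, (22,3):13803759753640704000·21+8752948036761600000→298631902863216384000, (22,4):12870931245150988800·21+13803759753640704000→284093315901811468800, (22,5):8037811822645051776·21+12870931245150988800→181664979520697076096, (22,6):3599979517947607200·21+8037811822645051776→83637381699544802976
@23  (23,2):186244810780170240000·22+51090942171709440000→4148476779335454720000, (23,3):298631902863216384000·22+186244810780170240000→6756146673770930688000, (23,4):284093315901811468800·22+298631902863216384000→6548684852703068697600, (23,5):181664979520697076096·22+284093315901811468800→4280722865357147142912, (23,6):83637381699544802976·22+181664979520697076096→2021687376910682741568
@24  (24,3):6756146673770930688000·23+4148476779335454720000→159539850276066860544000, (24,4):6548684852703068697600·23+6756146673770930688000→157375898285941510732800, (24,5):4280722865357147142912·23+6548684852703068697600→105005310755917452984576, (24,6):2021687376910682741568·23+4280722865357147142912→50779532534302850198976
@25  (25,4):157375898285941510732800·24+159539850276066860544000→3936561409138663118131200, (25,5):105005310755917452984576·24+157375898285941510732800→2677503356427960382362624, (25,6):50779532534302850198976·24+105005310755917452984576→1323714091579185857760000
Read c(25,4) = 3936561409138663118131200, c(25,5) = 2677503356427960382362624, c(25,6) = 1323714091579185857760000.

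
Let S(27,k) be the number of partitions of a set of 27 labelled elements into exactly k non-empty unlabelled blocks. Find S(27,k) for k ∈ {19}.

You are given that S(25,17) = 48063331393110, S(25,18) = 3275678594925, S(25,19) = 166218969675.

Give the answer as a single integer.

[26] T[26,18]:18*3275678594925+48063331393110=107025546101760 · T[26,19]:19*166218969675+3275678594925=6433839018750
[27] T[27,19]:19*6433839018750+107025546101760=229268487458010
Read S(27,19) = 229268487458010.

229268487458010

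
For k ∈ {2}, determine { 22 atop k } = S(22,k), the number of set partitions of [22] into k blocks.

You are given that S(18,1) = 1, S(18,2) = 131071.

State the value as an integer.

2097151

@19  (19,1):1·1+0→1, (19,2):131071·2+1→262143
@20  (20,1):1·1+0→1, (20,2):262143·2+1→524287
@21  (21,1):1·1+0→1, (21,2):524287·2+1→1048575
@22  (22,2):1048575·2+1→2097151
Read S(22,2) = 2097151.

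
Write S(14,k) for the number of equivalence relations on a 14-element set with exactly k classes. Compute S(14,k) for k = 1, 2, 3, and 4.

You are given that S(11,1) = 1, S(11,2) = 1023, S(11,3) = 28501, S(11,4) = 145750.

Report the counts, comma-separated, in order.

r12: T_12,1=1×1+0=1; T_12,2=2×1023+1=2047; T_12,3=3×28501+1023=86526; T_12,4=4×145750+28501=611501
r13: T_13,1=1×1+0=1; T_13,2=2×2047+1=4095; T_13,3=3×86526+2047=261625; T_13,4=4×611501+86526=2532530
r14: T_14,1=1×1+0=1; T_14,2=2×4095+1=8191; T_14,3=3×261625+4095=788970; T_14,4=4×2532530+261625=10391745
Read S(14,1) = 1, S(14,2) = 8191, S(14,3) = 788970, S(14,4) = 10391745.

1, 8191, 788970, 10391745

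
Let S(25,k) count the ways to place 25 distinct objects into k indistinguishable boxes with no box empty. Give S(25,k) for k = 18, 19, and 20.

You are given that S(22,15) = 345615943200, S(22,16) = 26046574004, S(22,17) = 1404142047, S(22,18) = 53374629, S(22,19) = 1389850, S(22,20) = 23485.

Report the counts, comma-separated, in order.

r23: T_23,16=16×26046574004+345615943200=762361127264; T_23,17=17×1404142047+26046574004=49916988803; T_23,18=18×53374629+1404142047=2364885369; T_23,19=19×1389850+53374629=79781779; T_23,20=20×23485+1389850=1859550
r24: T_24,17=17×49916988803+762361127264=1610949936915; T_24,18=18×2364885369+49916988803=92484925445; T_24,19=19×79781779+2364885369=3880739170; T_24,20=20×1859550+79781779=116972779
r25: T_25,18=18×92484925445+1610949936915=3275678594925; T_25,19=19×3880739170+92484925445=166218969675; T_25,20=20×116972779+3880739170=6220194750
Read S(25,18) = 3275678594925, S(25,19) = 166218969675, S(25,20) = 6220194750.

3275678594925, 166218969675, 6220194750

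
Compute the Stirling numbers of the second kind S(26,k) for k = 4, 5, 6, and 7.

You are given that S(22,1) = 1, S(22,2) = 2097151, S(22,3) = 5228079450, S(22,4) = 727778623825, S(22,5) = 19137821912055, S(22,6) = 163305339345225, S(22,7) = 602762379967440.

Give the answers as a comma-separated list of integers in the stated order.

@23  (23,1):1·1+0→1, (23,2):2097151·2+1→4194303, (23,3):5228079450·3+2097151→15686335501, (23,4):727778623825·4+5228079450→2916342574750, (23,5):19137821912055·5+727778623825→96416888184100, (23,6):163305339345225·6+19137821912055→998969857983405, (23,7):602762379967440·7+163305339345225→4382641999117305
@24  (24,2):4194303·2+1→8388607, (24,3):15686335501·3+4194303→47063200806, (24,4):2916342574750·4+15686335501→11681056634501, (24,5):96416888184100·5+2916342574750→485000783495250, (24,6):998969857983405·6+96416888184100→6090236036084530, (24,7):4382641999117305·7+998969857983405→31677463851804540
@25  (25,3):47063200806·3+8388607→141197991025, (25,4):11681056634501·4+47063200806→46771289738810, (25,5):485000783495250·5+11681056634501→2436684974110751, (25,6):6090236036084530·6+485000783495250→37026417000002430, (25,7):31677463851804540·7+6090236036084530→227832482998716310
@26  (26,4):46771289738810·4+141197991025→187226356946265, (26,5):2436684974110751·5+46771289738810→12230196160292565, (26,6):37026417000002430·6+2436684974110751→224595186974125331, (26,7):227832482998716310·7+37026417000002430→1631853797991016600
Read S(26,4) = 187226356946265, S(26,5) = 12230196160292565, S(26,6) = 224595186974125331, S(26,7) = 1631853797991016600.

187226356946265, 12230196160292565, 224595186974125331, 1631853797991016600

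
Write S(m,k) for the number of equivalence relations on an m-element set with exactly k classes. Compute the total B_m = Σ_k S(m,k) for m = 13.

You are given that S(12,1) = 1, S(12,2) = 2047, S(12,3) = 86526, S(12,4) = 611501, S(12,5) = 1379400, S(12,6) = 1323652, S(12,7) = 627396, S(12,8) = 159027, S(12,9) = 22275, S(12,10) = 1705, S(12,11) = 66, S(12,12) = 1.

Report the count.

r13: T_13,1=1×1+0=1; T_13,2=2×2047+1=4095; T_13,3=3×86526+2047=261625; T_13,4=4×611501+86526=2532530; T_13,5=5×1379400+611501=7508501; T_13,6=6×1323652+1379400=9321312; T_13,7=7×627396+1323652=5715424; T_13,8=8×159027+627396=1899612; T_13,9=9×22275+159027=359502; T_13,10=10×1705+22275=39325; T_13,11=11×66+1705=2431; T_13,12=12×1+66=78; T_13,13=13×0+1=1
B_13 = ΣS(13,k) = 1+4095+261625+2532530+7508501+9321312+5715424+1899612+359502+39325+2431+78+1 = 27644437

27644437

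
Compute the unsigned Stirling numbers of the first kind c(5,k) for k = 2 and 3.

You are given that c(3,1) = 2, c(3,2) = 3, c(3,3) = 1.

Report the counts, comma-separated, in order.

row 4: T[4][1]=3·2+0=6  T[4][2]=3·3+2=11  T[4][3]=3·1+3=6
row 5: T[5][2]=4·11+6=50  T[5][3]=4·6+11=35
Read c(5,2) = 50, c(5,3) = 35.

50, 35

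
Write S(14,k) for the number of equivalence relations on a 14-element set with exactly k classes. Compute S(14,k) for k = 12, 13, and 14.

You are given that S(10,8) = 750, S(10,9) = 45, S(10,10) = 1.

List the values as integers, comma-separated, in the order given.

3367, 91, 1

i=11: T(11,9)=750+9·45=1155 | T(11,10)=45+10·1=55 | T(11,11)=1+11·0=1
i=12: T(12,10)=1155+10·55=1705 | T(12,11)=55+11·1=66 | T(12,12)=1+12·0=1
i=13: T(13,11)=1705+11·66=2431 | T(13,12)=66+12·1=78 | T(13,13)=1+13·0=1
i=14: T(14,12)=2431+12·78=3367 | T(14,13)=78+13·1=91 | T(14,14)=1+14·0=1
Read S(14,12) = 3367, S(14,13) = 91, S(14,14) = 1.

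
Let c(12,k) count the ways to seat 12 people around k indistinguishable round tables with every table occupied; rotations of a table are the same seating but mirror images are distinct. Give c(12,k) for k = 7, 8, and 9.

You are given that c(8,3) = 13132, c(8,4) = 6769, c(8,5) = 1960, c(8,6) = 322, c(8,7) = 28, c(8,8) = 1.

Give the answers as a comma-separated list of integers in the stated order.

2637558, 357423, 32670

@9  (9,4):6769·8+13132→67284, (9,5):1960·8+6769→22449, (9,6):322·8+1960→4536, (9,7):28·8+322→546, (9,8):1·8+28→36, (9,9):0·8+1→1
@10  (10,5):22449·9+67284→269325, (10,6):4536·9+22449→63273, (10,7):546·9+4536→9450, (10,8):36·9+546→870, (10,9):1·9+36→45
@11  (11,6):63273·10+269325→902055, (11,7):9450·10+63273→157773, (11,8):870·10+9450→18150, (11,9):45·10+870→1320
@12  (12,7):157773·11+902055→2637558, (12,8):18150·11+157773→357423, (12,9):1320·11+18150→32670
Read c(12,7) = 2637558, c(12,8) = 357423, c(12,9) = 32670.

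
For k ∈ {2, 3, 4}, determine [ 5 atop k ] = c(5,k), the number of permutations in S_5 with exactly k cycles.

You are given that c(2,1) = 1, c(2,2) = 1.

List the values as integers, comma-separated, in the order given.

50, 35, 10

i=3: T(3,1)=0+2·1=2 | T(3,2)=1+2·1=3 | T(3,3)=1+2·0=1
i=4: T(4,1)=0+3·2=6 | T(4,2)=2+3·3=11 | T(4,3)=3+3·1=6 | T(4,4)=1+3·0=1
i=5: T(5,2)=6+4·11=50 | T(5,3)=11+4·6=35 | T(5,4)=6+4·1=10
Read c(5,2) = 50, c(5,3) = 35, c(5,4) = 10.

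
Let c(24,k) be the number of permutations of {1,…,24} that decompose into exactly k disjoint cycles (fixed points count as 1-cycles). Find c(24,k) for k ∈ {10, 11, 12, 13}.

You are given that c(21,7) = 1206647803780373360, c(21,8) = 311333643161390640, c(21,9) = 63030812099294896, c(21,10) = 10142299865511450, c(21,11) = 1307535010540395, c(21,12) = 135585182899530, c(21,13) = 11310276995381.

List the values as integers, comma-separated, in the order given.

i=22: T(22,8)=1206647803780373360+21·311333643161390640=7744654310169576800 | T(22,9)=311333643161390640+21·63030812099294896=1634980697246583456 | T(22,10)=63030812099294896+21·10142299865511450=276019109275035346 | T(22,11)=10142299865511450+21·1307535010540395=37600535086859745 | T(22,12)=1307535010540395+21·135585182899530=4154823851430525 | T(22,13)=135585182899530+21·11310276995381=373100999802531
i=23: T(23,9)=7744654310169576800+22·1634980697246583456=43714229649594412832 | T(23,10)=1634980697246583456+22·276019109275035346=7707401101297361068 | T(23,11)=276019109275035346+22·37600535086859745=1103230881185949736 | T(23,12)=37600535086859745+22·4154823851430525=129006659818331295 | T(23,13)=4154823851430525+22·373100999802531=12363045847086207
i=24: T(24,10)=43714229649594412832+23·7707401101297361068=220984454979433717396 | T(24,11)=7707401101297361068+23·1103230881185949736=33081711368574204996 | T(24,12)=1103230881185949736+23·129006659818331295=4070384057007569521 | T(24,13)=129006659818331295+23·12363045847086207=413356714301314056
Read c(24,10) = 220984454979433717396, c(24,11) = 33081711368574204996, c(24,12) = 4070384057007569521, c(24,13) = 413356714301314056.

220984454979433717396, 33081711368574204996, 4070384057007569521, 413356714301314056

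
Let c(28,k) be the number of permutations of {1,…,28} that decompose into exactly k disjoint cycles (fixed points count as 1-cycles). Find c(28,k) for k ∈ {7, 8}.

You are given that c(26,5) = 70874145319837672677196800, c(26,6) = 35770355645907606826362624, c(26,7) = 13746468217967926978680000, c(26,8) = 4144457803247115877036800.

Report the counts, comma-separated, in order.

r27: T_27,6=26×35770355645907606826362624+70874145319837672677196800=1000903392113435450162625024; T_27,7=26×13746468217967926978680000+35770355645907606826362624=393178529313073708272042624; T_27,8=26×4144457803247115877036800+13746468217967926978680000=121502371102392939781636800
r28: T_28,7=27×393178529313073708272042624+1000903392113435450162625024=11616723683566425573507775872; T_28,8=27×121502371102392939781636800+393178529313073708272042624=3673742549077683082376236224
Read c(28,7) = 11616723683566425573507775872, c(28,8) = 3673742549077683082376236224.

11616723683566425573507775872, 3673742549077683082376236224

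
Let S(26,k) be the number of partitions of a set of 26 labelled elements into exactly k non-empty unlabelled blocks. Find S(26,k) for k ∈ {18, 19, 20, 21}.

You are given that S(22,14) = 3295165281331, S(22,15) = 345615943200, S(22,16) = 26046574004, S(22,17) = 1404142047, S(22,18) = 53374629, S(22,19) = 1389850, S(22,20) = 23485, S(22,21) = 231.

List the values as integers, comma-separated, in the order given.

107025546101760, 6433839018750, 290622864675, 9759104355

[23] T[23,15]:15*345615943200+3295165281331=8479404429331 · T[23,16]:16*26046574004+345615943200=762361127264 · T[23,17]:17*1404142047+26046574004=49916988803 · T[23,18]:18*53374629+1404142047=2364885369 · T[23,19]:19*1389850+53374629=79781779 · T[23,20]:20*23485+1389850=1859550 · T[23,21]:21*231+23485=28336
[24] T[24,16]:16*762361127264+8479404429331=20677182465555 · T[24,17]:17*49916988803+762361127264=1610949936915 · T[24,18]:18*2364885369+49916988803=92484925445 · T[24,19]:19*79781779+2364885369=3880739170 · T[24,20]:20*1859550+79781779=116972779 · T[24,21]:21*28336+1859550=2454606
[25] T[25,17]:17*1610949936915+20677182465555=48063331393110 · T[25,18]:18*92484925445+1610949936915=3275678594925 · T[25,19]:19*3880739170+92484925445=166218969675 · T[25,20]:20*116972779+3880739170=6220194750 · T[25,21]:21*2454606+116972779=168519505
[26] T[26,18]:18*3275678594925+48063331393110=107025546101760 · T[26,19]:19*166218969675+3275678594925=6433839018750 · T[26,20]:20*6220194750+166218969675=290622864675 · T[26,21]:21*168519505+6220194750=9759104355
Read S(26,18) = 107025546101760, S(26,19) = 6433839018750, S(26,20) = 290622864675, S(26,21) = 9759104355.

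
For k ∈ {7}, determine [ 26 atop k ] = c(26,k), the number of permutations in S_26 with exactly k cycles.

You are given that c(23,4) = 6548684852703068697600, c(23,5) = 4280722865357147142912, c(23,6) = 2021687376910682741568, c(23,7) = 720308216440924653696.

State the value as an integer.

13746468217967926978680000

row 24: T[24][5]=23·4280722865357147142912+6548684852703068697600=105005310755917452984576  T[24][6]=23·2021687376910682741568+4280722865357147142912=50779532534302850198976  T[24][7]=23·720308216440924653696+2021687376910682741568=18588776355051949776576
row 25: T[25][6]=24·50779532534302850198976+105005310755917452984576=1323714091579185857760000  T[25][7]=24·18588776355051949776576+50779532534302850198976=496910165055549644836800
row 26: T[26][7]=25·496910165055549644836800+1323714091579185857760000=13746468217967926978680000
Read c(26,7) = 13746468217967926978680000.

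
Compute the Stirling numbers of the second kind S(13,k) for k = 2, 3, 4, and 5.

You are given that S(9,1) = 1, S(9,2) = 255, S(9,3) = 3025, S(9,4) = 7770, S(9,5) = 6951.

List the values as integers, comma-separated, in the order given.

@10  (10,1):1·1+0→1, (10,2):255·2+1→511, (10,3):3025·3+255→9330, (10,4):7770·4+3025→34105, (10,5):6951·5+7770→42525
@11  (11,1):1·1+0→1, (11,2):511·2+1→1023, (11,3):9330·3+511→28501, (11,4):34105·4+9330→145750, (11,5):42525·5+34105→246730
@12  (12,1):1·1+0→1, (12,2):1023·2+1→2047, (12,3):28501·3+1023→86526, (12,4):145750·4+28501→611501, (12,5):246730·5+145750→1379400
@13  (13,2):2047·2+1→4095, (13,3):86526·3+2047→261625, (13,4):611501·4+86526→2532530, (13,5):1379400·5+611501→7508501
Read S(13,2) = 4095, S(13,3) = 261625, S(13,4) = 2532530, S(13,5) = 7508501.

4095, 261625, 2532530, 7508501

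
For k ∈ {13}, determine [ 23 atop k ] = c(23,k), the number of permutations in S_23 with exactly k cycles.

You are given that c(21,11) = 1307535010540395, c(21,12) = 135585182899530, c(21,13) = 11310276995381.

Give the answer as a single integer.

@22  (22,12):135585182899530·21+1307535010540395→4154823851430525, (22,13):11310276995381·21+135585182899530→373100999802531
@23  (23,13):373100999802531·22+4154823851430525→12363045847086207
Read c(23,13) = 12363045847086207.

12363045847086207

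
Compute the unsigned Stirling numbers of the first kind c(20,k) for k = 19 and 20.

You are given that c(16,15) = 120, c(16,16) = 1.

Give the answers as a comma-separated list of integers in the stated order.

190, 1

r17: T_17,16=16×1+120=136; T_17,17=16×0+1=1
r18: T_18,17=17×1+136=153; T_18,18=17×0+1=1
r19: T_19,18=18×1+153=171; T_19,19=18×0+1=1
r20: T_20,19=19×1+171=190; T_20,20=19×0+1=1
Read c(20,19) = 190, c(20,20) = 1.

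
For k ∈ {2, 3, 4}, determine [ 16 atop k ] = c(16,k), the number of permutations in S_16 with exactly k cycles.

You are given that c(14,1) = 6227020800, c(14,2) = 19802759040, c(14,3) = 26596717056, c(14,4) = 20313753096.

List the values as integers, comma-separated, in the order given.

4339163001600, 6165817614720, 5056995703824

i=15: T(15,1)=0+14·6227020800=87178291200 | T(15,2)=6227020800+14·19802759040=283465647360 | T(15,3)=19802759040+14·26596717056=392156797824 | T(15,4)=26596717056+14·20313753096=310989260400
i=16: T(16,2)=87178291200+15·283465647360=4339163001600 | T(16,3)=283465647360+15·392156797824=6165817614720 | T(16,4)=392156797824+15·310989260400=5056995703824
Read c(16,2) = 4339163001600, c(16,3) = 6165817614720, c(16,4) = 5056995703824.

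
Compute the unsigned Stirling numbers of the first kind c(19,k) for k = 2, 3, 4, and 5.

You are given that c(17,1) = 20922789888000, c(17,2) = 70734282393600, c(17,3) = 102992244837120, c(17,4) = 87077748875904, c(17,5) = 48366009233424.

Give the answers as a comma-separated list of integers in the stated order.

22376988058521600, 34012249593822720, 30321254007719424, 17950712280921504

row 18: T[18][1]=17·20922789888000+0=355687428096000  T[18][2]=17·70734282393600+20922789888000=1223405590579200  T[18][3]=17·102992244837120+70734282393600=1821602444624640  T[18][4]=17·87077748875904+102992244837120=1583313975727488  T[18][5]=17·48366009233424+87077748875904=909299905844112
row 19: T[19][2]=18·1223405590579200+355687428096000=22376988058521600  T[19][3]=18·1821602444624640+1223405590579200=34012249593822720  T[19][4]=18·1583313975727488+1821602444624640=30321254007719424  T[19][5]=18·909299905844112+1583313975727488=17950712280921504
Read c(19,2) = 22376988058521600, c(19,3) = 34012249593822720, c(19,4) = 30321254007719424, c(19,5) = 17950712280921504.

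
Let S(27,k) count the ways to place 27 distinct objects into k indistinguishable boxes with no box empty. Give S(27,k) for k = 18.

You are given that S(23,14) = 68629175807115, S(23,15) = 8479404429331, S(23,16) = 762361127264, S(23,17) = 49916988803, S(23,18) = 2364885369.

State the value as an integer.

3270191625210510

r24: T_24,15=15×8479404429331+68629175807115=195820242247080; T_24,16=16×762361127264+8479404429331=20677182465555; T_24,17=17×49916988803+762361127264=1610949936915; T_24,18=18×2364885369+49916988803=92484925445
r25: T_25,16=16×20677182465555+195820242247080=526655161695960; T_25,17=17×1610949936915+20677182465555=48063331393110; T_25,18=18×92484925445+1610949936915=3275678594925
r26: T_26,17=17×48063331393110+526655161695960=1343731795378830; T_26,18=18×3275678594925+48063331393110=107025546101760
r27: T_27,18=18×107025546101760+1343731795378830=3270191625210510
Read S(27,18) = 3270191625210510.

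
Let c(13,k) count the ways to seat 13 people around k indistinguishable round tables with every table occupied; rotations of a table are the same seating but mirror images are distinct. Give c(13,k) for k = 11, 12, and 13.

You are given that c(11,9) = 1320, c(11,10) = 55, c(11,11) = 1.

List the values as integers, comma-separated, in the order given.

2717, 78, 1

@12  (12,10):55·11+1320→1925, (12,11):1·11+55→66, (12,12):0·11+1→1
@13  (13,11):66·12+1925→2717, (13,12):1·12+66→78, (13,13):0·12+1→1
Read c(13,11) = 2717, c(13,12) = 78, c(13,13) = 1.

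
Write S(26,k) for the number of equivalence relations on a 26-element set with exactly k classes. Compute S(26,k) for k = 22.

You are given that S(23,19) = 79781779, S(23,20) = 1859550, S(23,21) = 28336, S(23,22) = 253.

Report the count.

i=24: T(24,20)=79781779+20·1859550=116972779 | T(24,21)=1859550+21·28336=2454606 | T(24,22)=28336+22·253=33902
i=25: T(25,21)=116972779+21·2454606=168519505 | T(25,22)=2454606+22·33902=3200450
i=26: T(26,22)=168519505+22·3200450=238929405
Read S(26,22) = 238929405.

238929405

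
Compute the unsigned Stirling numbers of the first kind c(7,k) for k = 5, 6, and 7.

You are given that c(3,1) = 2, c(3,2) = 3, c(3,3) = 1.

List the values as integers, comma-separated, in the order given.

175, 21, 1

[4] T[4,2]:3*3+2=11 · T[4,3]:3*1+3=6 · T[4,4]:3*0+1=1
[5] T[5,3]:4*6+11=35 · T[5,4]:4*1+6=10 · T[5,5]:4*0+1=1
[6] T[6,4]:5*10+35=85 · T[6,5]:5*1+10=15 · T[6,6]:5*0+1=1
[7] T[7,5]:6*15+85=175 · T[7,6]:6*1+15=21 · T[7,7]:6*0+1=1
Read c(7,5) = 175, c(7,6) = 21, c(7,7) = 1.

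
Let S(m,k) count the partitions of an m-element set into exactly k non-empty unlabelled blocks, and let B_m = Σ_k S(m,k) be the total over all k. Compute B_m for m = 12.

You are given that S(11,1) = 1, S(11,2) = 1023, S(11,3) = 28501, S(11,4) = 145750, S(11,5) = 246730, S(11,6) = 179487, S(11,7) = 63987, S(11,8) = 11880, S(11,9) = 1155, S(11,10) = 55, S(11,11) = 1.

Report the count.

4213597

@12  (12,1):1·1+0→1, (12,2):1023·2+1→2047, (12,3):28501·3+1023→86526, (12,4):145750·4+28501→611501, (12,5):246730·5+145750→1379400, (12,6):179487·6+246730→1323652, (12,7):63987·7+179487→627396, (12,8):11880·8+63987→159027, (12,9):1155·9+11880→22275, (12,10):55·10+1155→1705, (12,11):1·11+55→66, (12,12):0·12+1→1
B_12 = ΣS(12,k) = 1+2047+86526+611501+1379400+1323652+627396+159027+22275+1705+66+1 = 4213597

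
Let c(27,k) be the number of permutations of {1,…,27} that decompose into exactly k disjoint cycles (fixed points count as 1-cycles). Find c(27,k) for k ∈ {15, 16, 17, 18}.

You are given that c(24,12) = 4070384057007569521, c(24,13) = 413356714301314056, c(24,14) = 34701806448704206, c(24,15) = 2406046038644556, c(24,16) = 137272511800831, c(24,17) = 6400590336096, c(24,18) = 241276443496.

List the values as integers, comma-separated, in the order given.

137637641117332879365, 9666373658466991050, 572253155704900800, 28460103232088385

r25: T_25,13=24×413356714301314056+4070384057007569521=13990945200239106865; T_25,14=24×34701806448704206+413356714301314056=1246200069070215000; T_25,15=24×2406046038644556+34701806448704206=92446911376173550; T_25,16=24×137272511800831+2406046038644556=5700586321864500; T_25,17=24×6400590336096+137272511800831=290886679867135; T_25,18=24×241276443496+6400590336096=12191224980000
r26: T_26,14=25×1246200069070215000+13990945200239106865=45145946926994481865; T_26,15=25×92446911376173550+1246200069070215000=3557372853474553750; T_26,16=25×5700586321864500+92446911376173550=234961569422786050; T_26,17=25×290886679867135+5700586321864500=12972753318542875; T_26,18=25×12191224980000+290886679867135=595667304367135
r27: T_27,15=26×3557372853474553750+45145946926994481865=137637641117332879365; T_27,16=26×234961569422786050+3557372853474553750=9666373658466991050; T_27,17=26×12972753318542875+234961569422786050=572253155704900800; T_27,18=26×595667304367135+12972753318542875=28460103232088385
Read c(27,15) = 137637641117332879365, c(27,16) = 9666373658466991050, c(27,17) = 572253155704900800, c(27,18) = 28460103232088385.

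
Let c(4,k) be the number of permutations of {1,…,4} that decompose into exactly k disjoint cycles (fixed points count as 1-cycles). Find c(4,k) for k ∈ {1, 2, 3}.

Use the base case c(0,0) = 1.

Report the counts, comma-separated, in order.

6, 11, 6

i=1: T(1,1)=1+0·0=1
i=2: T(2,1)=0+1·1=1 | T(2,2)=1+1·0=1
i=3: T(3,1)=0+2·1=2 | T(3,2)=1+2·1=3 | T(3,3)=1+2·0=1
i=4: T(4,1)=0+3·2=6 | T(4,2)=2+3·3=11 | T(4,3)=3+3·1=6
Read c(4,1) = 6, c(4,2) = 11, c(4,3) = 6.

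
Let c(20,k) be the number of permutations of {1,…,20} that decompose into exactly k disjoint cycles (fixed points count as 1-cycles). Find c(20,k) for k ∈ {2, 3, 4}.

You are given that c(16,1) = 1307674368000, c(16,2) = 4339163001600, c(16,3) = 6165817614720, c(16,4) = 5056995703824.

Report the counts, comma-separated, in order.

431565146817638400, 668609730341153280, 610116075740491776

i=17: T(17,1)=0+16·1307674368000=20922789888000 | T(17,2)=1307674368000+16·4339163001600=70734282393600 | T(17,3)=4339163001600+16·6165817614720=102992244837120 | T(17,4)=6165817614720+16·5056995703824=87077748875904
i=18: T(18,1)=0+17·20922789888000=355687428096000 | T(18,2)=20922789888000+17·70734282393600=1223405590579200 | T(18,3)=70734282393600+17·102992244837120=1821602444624640 | T(18,4)=102992244837120+17·87077748875904=1583313975727488
i=19: T(19,1)=0+18·355687428096000=6402373705728000 | T(19,2)=355687428096000+18·1223405590579200=22376988058521600 | T(19,3)=1223405590579200+18·1821602444624640=34012249593822720 | T(19,4)=1821602444624640+18·1583313975727488=30321254007719424
i=20: T(20,2)=6402373705728000+19·22376988058521600=431565146817638400 | T(20,3)=22376988058521600+19·34012249593822720=668609730341153280 | T(20,4)=34012249593822720+19·30321254007719424=610116075740491776
Read c(20,2) = 431565146817638400, c(20,3) = 668609730341153280, c(20,4) = 610116075740491776.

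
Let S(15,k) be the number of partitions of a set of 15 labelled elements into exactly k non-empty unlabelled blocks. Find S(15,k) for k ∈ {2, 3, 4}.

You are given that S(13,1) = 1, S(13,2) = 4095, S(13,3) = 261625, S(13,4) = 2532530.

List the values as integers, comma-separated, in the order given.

[14] T[14,1]:1*1+0=1 · T[14,2]:2*4095+1=8191 · T[14,3]:3*261625+4095=788970 · T[14,4]:4*2532530+261625=10391745
[15] T[15,2]:2*8191+1=16383 · T[15,3]:3*788970+8191=2375101 · T[15,4]:4*10391745+788970=42355950
Read S(15,2) = 16383, S(15,3) = 2375101, S(15,4) = 42355950.

16383, 2375101, 42355950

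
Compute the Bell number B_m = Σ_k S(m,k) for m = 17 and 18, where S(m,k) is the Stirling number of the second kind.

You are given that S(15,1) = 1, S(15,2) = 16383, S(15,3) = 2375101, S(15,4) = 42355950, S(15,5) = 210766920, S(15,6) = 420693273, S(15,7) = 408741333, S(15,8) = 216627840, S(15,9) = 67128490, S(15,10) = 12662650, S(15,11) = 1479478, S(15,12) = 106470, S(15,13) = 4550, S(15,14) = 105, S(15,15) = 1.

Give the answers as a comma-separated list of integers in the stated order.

@16  (16,1):1·1+0→1, (16,2):16383·2+1→32767, (16,3):2375101·3+16383→7141686, (16,4):42355950·4+2375101→171798901, (16,5):210766920·5+42355950→1096190550, (16,6):420693273·6+210766920→2734926558, (16,7):408741333·7+420693273→3281882604, (16,8):216627840·8+408741333→2141764053, (16,9):67128490·9+216627840→820784250, (16,10):12662650·10+67128490→193754990, (16,11):1479478·11+12662650→28936908, (16,12):106470·12+1479478→2757118, (16,13):4550·13+106470→165620, (16,14):105·14+4550→6020, (16,15):1·15+105→120, (16,16):0·16+1→1
@17  (17,1):1·1+0→1, (17,2):32767·2+1→65535, (17,3):7141686·3+32767→21457825, (17,4):171798901·4+7141686→694337290, (17,5):1096190550·5+171798901→5652751651, (17,6):2734926558·6+1096190550→17505749898, (17,7):3281882604·7+2734926558→25708104786, (17,8):2141764053·8+3281882604→20415995028, (17,9):820784250·9+2141764053→9528822303, (17,10):193754990·10+820784250→2758334150, (17,11):28936908·11+193754990→512060978, (17,12):2757118·12+28936908→62022324, (17,13):165620·13+2757118→4910178, (17,14):6020·14+165620→249900, (17,15):120·15+6020→7820, (17,16):1·16+120→136, (17,17):0·17+1→1
@18  (18,1):1·1+0→1, (18,2):65535·2+1→131071, (18,3):21457825·3+65535→64439010, (18,4):694337290·4+21457825→2798806985, (18,5):5652751651·5+694337290→28958095545, (18,6):17505749898·6+5652751651→110687251039, (18,7):25708104786·7+17505749898→197462483400, (18,8):20415995028·8+25708104786→189036065010, (18,9):9528822303·9+20415995028→106175395755, (18,10):2758334150·10+9528822303→37112163803, (18,11):512060978·11+2758334150→8391004908, (18,12):62022324·12+512060978→1256328866, (18,13):4910178·13+62022324→125854638, (18,14):249900·14+4910178→8408778, (18,15):7820·15+249900→367200, (18,16):136·16+7820→9996, (18,17):1·17+136→153, (18,18):0·18+1→1
B_17 = ΣS(17,k) = 1+65535+21457825+694337290+5652751651+17505749898+25708104786+20415995028+9528822303+2758334150+512060978+62022324+4910178+249900+7820+136+1 = 82864869804
B_18 = ΣS(18,k) = 1+131071+64439010+2798806985+28958095545+110687251039+197462483400+189036065010+106175395755+37112163803+8391004908+1256328866+125854638+8408778+367200+9996+153+1 = 682076806159

82864869804, 682076806159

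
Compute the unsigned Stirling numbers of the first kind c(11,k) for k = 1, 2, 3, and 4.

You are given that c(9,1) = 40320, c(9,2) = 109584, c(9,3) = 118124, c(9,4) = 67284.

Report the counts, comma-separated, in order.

row 10: T[10][1]=9·40320+0=362880  T[10][2]=9·109584+40320=1026576  T[10][3]=9·118124+109584=1172700  T[10][4]=9·67284+118124=723680
row 11: T[11][1]=10·362880+0=3628800  T[11][2]=10·1026576+362880=10628640  T[11][3]=10·1172700+1026576=12753576  T[11][4]=10·723680+1172700=8409500
Read c(11,1) = 3628800, c(11,2) = 10628640, c(11,3) = 12753576, c(11,4) = 8409500.

3628800, 10628640, 12753576, 8409500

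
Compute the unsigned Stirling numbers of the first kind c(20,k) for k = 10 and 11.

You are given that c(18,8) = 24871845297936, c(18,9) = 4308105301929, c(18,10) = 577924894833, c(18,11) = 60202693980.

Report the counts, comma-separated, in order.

r19: T_19,9=18×4308105301929+24871845297936=102417740732658; T_19,10=18×577924894833+4308105301929=14710753408923; T_19,11=18×60202693980+577924894833=1661573386473
r20: T_20,10=19×14710753408923+102417740732658=381922055502195; T_20,11=19×1661573386473+14710753408923=46280647751910
Read c(20,10) = 381922055502195, c(20,11) = 46280647751910.

381922055502195, 46280647751910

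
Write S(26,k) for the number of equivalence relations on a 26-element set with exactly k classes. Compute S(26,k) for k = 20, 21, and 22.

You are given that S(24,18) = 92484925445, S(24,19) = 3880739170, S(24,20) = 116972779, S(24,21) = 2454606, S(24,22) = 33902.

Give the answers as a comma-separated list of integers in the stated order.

290622864675, 9759104355, 238929405

row 25: T[25][19]=19·3880739170+92484925445=166218969675  T[25][20]=20·116972779+3880739170=6220194750  T[25][21]=21·2454606+116972779=168519505  T[25][22]=22·33902+2454606=3200450
row 26: T[26][20]=20·6220194750+166218969675=290622864675  T[26][21]=21·168519505+6220194750=9759104355  T[26][22]=22·3200450+168519505=238929405
Read S(26,20) = 290622864675, S(26,21) = 9759104355, S(26,22) = 238929405.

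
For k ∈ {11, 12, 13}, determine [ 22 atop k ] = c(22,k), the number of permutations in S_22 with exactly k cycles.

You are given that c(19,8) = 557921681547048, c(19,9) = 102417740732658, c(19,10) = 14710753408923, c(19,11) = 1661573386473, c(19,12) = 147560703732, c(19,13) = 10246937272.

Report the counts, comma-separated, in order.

i=20: T(20,9)=557921681547048+19·102417740732658=2503858755467550 | T(20,10)=102417740732658+19·14710753408923=381922055502195 | T(20,11)=14710753408923+19·1661573386473=46280647751910 | T(20,12)=1661573386473+19·147560703732=4465226757381 | T(20,13)=147560703732+19·10246937272=342252511900
i=21: T(21,10)=2503858755467550+20·381922055502195=10142299865511450 | T(21,11)=381922055502195+20·46280647751910=1307535010540395 | T(21,12)=46280647751910+20·4465226757381=135585182899530 | T(21,13)=4465226757381+20·342252511900=11310276995381
i=22: T(22,11)=10142299865511450+21·1307535010540395=37600535086859745 | T(22,12)=1307535010540395+21·135585182899530=4154823851430525 | T(22,13)=135585182899530+21·11310276995381=373100999802531
Read c(22,11) = 37600535086859745, c(22,12) = 4154823851430525, c(22,13) = 373100999802531.

37600535086859745, 4154823851430525, 373100999802531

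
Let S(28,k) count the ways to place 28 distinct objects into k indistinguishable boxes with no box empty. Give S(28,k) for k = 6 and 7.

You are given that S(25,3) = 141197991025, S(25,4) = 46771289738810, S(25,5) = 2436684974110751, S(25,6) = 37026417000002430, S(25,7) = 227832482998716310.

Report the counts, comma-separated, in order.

8220146115188676396, 82892803728383735268

row 26: T[26][4]=4·46771289738810+141197991025=187226356946265  T[26][5]=5·2436684974110751+46771289738810=12230196160292565  T[26][6]=6·37026417000002430+2436684974110751=224595186974125331  T[26][7]=7·227832482998716310+37026417000002430=1631853797991016600
row 27: T[27][5]=5·12230196160292565+187226356946265=61338207158409090  T[27][6]=6·224595186974125331+12230196160292565=1359801318005044551  T[27][7]=7·1631853797991016600+224595186974125331=11647571772911241531
row 28: T[28][6]=6·1359801318005044551+61338207158409090=8220146115188676396  T[28][7]=7·11647571772911241531+1359801318005044551=82892803728383735268
Read S(28,6) = 8220146115188676396, S(28,7) = 82892803728383735268.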